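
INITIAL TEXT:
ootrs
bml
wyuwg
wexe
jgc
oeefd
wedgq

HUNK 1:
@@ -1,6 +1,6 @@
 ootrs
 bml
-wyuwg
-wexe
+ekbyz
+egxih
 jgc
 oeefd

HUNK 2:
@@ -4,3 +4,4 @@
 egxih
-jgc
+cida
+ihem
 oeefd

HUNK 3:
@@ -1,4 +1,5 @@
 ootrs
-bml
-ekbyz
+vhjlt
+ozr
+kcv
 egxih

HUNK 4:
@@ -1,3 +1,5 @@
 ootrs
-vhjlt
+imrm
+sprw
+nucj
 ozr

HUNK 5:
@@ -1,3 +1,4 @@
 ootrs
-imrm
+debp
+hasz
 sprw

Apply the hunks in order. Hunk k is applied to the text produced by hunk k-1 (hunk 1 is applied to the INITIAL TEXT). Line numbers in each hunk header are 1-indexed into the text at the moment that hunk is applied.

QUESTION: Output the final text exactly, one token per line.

Hunk 1: at line 1 remove [wyuwg,wexe] add [ekbyz,egxih] -> 7 lines: ootrs bml ekbyz egxih jgc oeefd wedgq
Hunk 2: at line 4 remove [jgc] add [cida,ihem] -> 8 lines: ootrs bml ekbyz egxih cida ihem oeefd wedgq
Hunk 3: at line 1 remove [bml,ekbyz] add [vhjlt,ozr,kcv] -> 9 lines: ootrs vhjlt ozr kcv egxih cida ihem oeefd wedgq
Hunk 4: at line 1 remove [vhjlt] add [imrm,sprw,nucj] -> 11 lines: ootrs imrm sprw nucj ozr kcv egxih cida ihem oeefd wedgq
Hunk 5: at line 1 remove [imrm] add [debp,hasz] -> 12 lines: ootrs debp hasz sprw nucj ozr kcv egxih cida ihem oeefd wedgq

Answer: ootrs
debp
hasz
sprw
nucj
ozr
kcv
egxih
cida
ihem
oeefd
wedgq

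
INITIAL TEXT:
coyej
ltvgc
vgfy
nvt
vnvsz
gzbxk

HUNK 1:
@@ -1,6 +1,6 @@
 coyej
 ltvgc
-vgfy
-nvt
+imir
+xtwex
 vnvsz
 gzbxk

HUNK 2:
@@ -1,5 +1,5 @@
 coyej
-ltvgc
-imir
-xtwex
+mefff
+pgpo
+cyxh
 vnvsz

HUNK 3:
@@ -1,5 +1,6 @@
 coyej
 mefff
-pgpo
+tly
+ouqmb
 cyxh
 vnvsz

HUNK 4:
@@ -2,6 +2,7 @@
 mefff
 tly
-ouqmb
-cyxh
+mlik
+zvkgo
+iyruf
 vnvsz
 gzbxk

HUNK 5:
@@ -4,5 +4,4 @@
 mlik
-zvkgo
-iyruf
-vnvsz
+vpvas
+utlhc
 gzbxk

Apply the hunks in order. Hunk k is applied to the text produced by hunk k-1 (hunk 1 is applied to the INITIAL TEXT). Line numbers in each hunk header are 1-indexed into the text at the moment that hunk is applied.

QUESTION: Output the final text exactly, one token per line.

Answer: coyej
mefff
tly
mlik
vpvas
utlhc
gzbxk

Derivation:
Hunk 1: at line 1 remove [vgfy,nvt] add [imir,xtwex] -> 6 lines: coyej ltvgc imir xtwex vnvsz gzbxk
Hunk 2: at line 1 remove [ltvgc,imir,xtwex] add [mefff,pgpo,cyxh] -> 6 lines: coyej mefff pgpo cyxh vnvsz gzbxk
Hunk 3: at line 1 remove [pgpo] add [tly,ouqmb] -> 7 lines: coyej mefff tly ouqmb cyxh vnvsz gzbxk
Hunk 4: at line 2 remove [ouqmb,cyxh] add [mlik,zvkgo,iyruf] -> 8 lines: coyej mefff tly mlik zvkgo iyruf vnvsz gzbxk
Hunk 5: at line 4 remove [zvkgo,iyruf,vnvsz] add [vpvas,utlhc] -> 7 lines: coyej mefff tly mlik vpvas utlhc gzbxk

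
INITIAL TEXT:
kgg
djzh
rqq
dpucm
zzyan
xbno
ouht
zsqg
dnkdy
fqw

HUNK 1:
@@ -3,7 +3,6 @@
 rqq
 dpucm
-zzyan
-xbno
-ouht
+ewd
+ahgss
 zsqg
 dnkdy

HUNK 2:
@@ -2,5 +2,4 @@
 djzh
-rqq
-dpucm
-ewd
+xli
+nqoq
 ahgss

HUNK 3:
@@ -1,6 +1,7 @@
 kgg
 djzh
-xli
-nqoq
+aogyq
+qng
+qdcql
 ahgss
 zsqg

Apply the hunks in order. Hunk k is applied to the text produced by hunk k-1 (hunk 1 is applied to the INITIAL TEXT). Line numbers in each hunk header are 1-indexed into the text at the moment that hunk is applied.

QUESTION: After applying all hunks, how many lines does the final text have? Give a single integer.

Hunk 1: at line 3 remove [zzyan,xbno,ouht] add [ewd,ahgss] -> 9 lines: kgg djzh rqq dpucm ewd ahgss zsqg dnkdy fqw
Hunk 2: at line 2 remove [rqq,dpucm,ewd] add [xli,nqoq] -> 8 lines: kgg djzh xli nqoq ahgss zsqg dnkdy fqw
Hunk 3: at line 1 remove [xli,nqoq] add [aogyq,qng,qdcql] -> 9 lines: kgg djzh aogyq qng qdcql ahgss zsqg dnkdy fqw
Final line count: 9

Answer: 9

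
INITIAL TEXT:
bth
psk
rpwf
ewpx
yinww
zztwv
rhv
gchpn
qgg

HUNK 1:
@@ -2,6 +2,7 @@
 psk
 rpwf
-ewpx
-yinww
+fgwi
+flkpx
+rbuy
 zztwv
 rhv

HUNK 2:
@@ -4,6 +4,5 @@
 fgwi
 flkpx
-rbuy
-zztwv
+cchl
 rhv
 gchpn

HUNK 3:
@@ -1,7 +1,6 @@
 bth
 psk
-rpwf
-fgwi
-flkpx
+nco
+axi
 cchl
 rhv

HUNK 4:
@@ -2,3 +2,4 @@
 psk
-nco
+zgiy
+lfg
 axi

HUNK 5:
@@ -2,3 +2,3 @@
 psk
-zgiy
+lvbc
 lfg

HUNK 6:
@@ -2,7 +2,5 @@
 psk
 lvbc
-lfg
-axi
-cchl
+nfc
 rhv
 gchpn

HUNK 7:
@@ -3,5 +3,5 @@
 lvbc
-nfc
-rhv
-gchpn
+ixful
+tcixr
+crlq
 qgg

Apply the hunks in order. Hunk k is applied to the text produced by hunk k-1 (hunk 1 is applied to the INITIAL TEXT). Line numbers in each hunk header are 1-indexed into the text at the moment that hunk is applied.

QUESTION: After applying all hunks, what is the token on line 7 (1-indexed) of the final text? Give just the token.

Answer: qgg

Derivation:
Hunk 1: at line 2 remove [ewpx,yinww] add [fgwi,flkpx,rbuy] -> 10 lines: bth psk rpwf fgwi flkpx rbuy zztwv rhv gchpn qgg
Hunk 2: at line 4 remove [rbuy,zztwv] add [cchl] -> 9 lines: bth psk rpwf fgwi flkpx cchl rhv gchpn qgg
Hunk 3: at line 1 remove [rpwf,fgwi,flkpx] add [nco,axi] -> 8 lines: bth psk nco axi cchl rhv gchpn qgg
Hunk 4: at line 2 remove [nco] add [zgiy,lfg] -> 9 lines: bth psk zgiy lfg axi cchl rhv gchpn qgg
Hunk 5: at line 2 remove [zgiy] add [lvbc] -> 9 lines: bth psk lvbc lfg axi cchl rhv gchpn qgg
Hunk 6: at line 2 remove [lfg,axi,cchl] add [nfc] -> 7 lines: bth psk lvbc nfc rhv gchpn qgg
Hunk 7: at line 3 remove [nfc,rhv,gchpn] add [ixful,tcixr,crlq] -> 7 lines: bth psk lvbc ixful tcixr crlq qgg
Final line 7: qgg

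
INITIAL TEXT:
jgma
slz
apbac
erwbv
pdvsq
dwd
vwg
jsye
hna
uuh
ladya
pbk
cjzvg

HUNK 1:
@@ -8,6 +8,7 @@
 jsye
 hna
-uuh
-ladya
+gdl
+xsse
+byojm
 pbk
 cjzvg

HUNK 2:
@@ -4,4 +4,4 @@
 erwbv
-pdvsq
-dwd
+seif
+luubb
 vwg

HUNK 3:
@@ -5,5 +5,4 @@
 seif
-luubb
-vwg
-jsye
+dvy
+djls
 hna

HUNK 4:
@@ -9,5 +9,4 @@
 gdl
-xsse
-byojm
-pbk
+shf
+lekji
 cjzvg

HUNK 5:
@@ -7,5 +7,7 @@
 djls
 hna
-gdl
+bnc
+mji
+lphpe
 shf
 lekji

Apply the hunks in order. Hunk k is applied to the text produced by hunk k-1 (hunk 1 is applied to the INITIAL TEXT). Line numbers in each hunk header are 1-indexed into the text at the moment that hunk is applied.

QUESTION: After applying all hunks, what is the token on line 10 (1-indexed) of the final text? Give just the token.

Hunk 1: at line 8 remove [uuh,ladya] add [gdl,xsse,byojm] -> 14 lines: jgma slz apbac erwbv pdvsq dwd vwg jsye hna gdl xsse byojm pbk cjzvg
Hunk 2: at line 4 remove [pdvsq,dwd] add [seif,luubb] -> 14 lines: jgma slz apbac erwbv seif luubb vwg jsye hna gdl xsse byojm pbk cjzvg
Hunk 3: at line 5 remove [luubb,vwg,jsye] add [dvy,djls] -> 13 lines: jgma slz apbac erwbv seif dvy djls hna gdl xsse byojm pbk cjzvg
Hunk 4: at line 9 remove [xsse,byojm,pbk] add [shf,lekji] -> 12 lines: jgma slz apbac erwbv seif dvy djls hna gdl shf lekji cjzvg
Hunk 5: at line 7 remove [gdl] add [bnc,mji,lphpe] -> 14 lines: jgma slz apbac erwbv seif dvy djls hna bnc mji lphpe shf lekji cjzvg
Final line 10: mji

Answer: mji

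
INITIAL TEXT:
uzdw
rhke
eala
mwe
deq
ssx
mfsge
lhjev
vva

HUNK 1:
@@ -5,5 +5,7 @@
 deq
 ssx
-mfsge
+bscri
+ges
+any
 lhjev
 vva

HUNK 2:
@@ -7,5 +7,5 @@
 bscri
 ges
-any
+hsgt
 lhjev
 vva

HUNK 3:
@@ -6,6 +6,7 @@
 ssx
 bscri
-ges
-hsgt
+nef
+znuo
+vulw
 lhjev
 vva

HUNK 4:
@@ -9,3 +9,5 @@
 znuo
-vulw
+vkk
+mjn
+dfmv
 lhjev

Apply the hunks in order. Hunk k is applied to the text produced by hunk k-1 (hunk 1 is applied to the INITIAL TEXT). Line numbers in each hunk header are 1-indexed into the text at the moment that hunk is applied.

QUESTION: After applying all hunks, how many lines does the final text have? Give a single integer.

Answer: 14

Derivation:
Hunk 1: at line 5 remove [mfsge] add [bscri,ges,any] -> 11 lines: uzdw rhke eala mwe deq ssx bscri ges any lhjev vva
Hunk 2: at line 7 remove [any] add [hsgt] -> 11 lines: uzdw rhke eala mwe deq ssx bscri ges hsgt lhjev vva
Hunk 3: at line 6 remove [ges,hsgt] add [nef,znuo,vulw] -> 12 lines: uzdw rhke eala mwe deq ssx bscri nef znuo vulw lhjev vva
Hunk 4: at line 9 remove [vulw] add [vkk,mjn,dfmv] -> 14 lines: uzdw rhke eala mwe deq ssx bscri nef znuo vkk mjn dfmv lhjev vva
Final line count: 14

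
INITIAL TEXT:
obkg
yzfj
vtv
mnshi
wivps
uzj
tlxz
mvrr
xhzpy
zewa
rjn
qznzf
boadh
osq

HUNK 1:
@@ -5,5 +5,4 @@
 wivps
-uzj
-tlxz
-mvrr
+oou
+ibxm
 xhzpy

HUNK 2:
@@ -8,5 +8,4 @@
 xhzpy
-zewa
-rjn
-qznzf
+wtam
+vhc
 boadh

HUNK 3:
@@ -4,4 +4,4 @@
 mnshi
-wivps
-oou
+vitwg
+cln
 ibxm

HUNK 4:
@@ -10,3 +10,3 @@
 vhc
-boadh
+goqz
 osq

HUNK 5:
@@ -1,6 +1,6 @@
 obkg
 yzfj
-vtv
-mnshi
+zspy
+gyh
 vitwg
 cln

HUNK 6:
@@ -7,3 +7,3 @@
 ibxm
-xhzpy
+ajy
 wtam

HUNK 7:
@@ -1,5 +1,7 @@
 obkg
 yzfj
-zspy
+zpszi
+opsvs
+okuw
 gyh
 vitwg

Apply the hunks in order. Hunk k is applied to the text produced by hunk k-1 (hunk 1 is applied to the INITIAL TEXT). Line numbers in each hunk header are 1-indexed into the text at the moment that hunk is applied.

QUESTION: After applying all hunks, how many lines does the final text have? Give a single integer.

Hunk 1: at line 5 remove [uzj,tlxz,mvrr] add [oou,ibxm] -> 13 lines: obkg yzfj vtv mnshi wivps oou ibxm xhzpy zewa rjn qznzf boadh osq
Hunk 2: at line 8 remove [zewa,rjn,qznzf] add [wtam,vhc] -> 12 lines: obkg yzfj vtv mnshi wivps oou ibxm xhzpy wtam vhc boadh osq
Hunk 3: at line 4 remove [wivps,oou] add [vitwg,cln] -> 12 lines: obkg yzfj vtv mnshi vitwg cln ibxm xhzpy wtam vhc boadh osq
Hunk 4: at line 10 remove [boadh] add [goqz] -> 12 lines: obkg yzfj vtv mnshi vitwg cln ibxm xhzpy wtam vhc goqz osq
Hunk 5: at line 1 remove [vtv,mnshi] add [zspy,gyh] -> 12 lines: obkg yzfj zspy gyh vitwg cln ibxm xhzpy wtam vhc goqz osq
Hunk 6: at line 7 remove [xhzpy] add [ajy] -> 12 lines: obkg yzfj zspy gyh vitwg cln ibxm ajy wtam vhc goqz osq
Hunk 7: at line 1 remove [zspy] add [zpszi,opsvs,okuw] -> 14 lines: obkg yzfj zpszi opsvs okuw gyh vitwg cln ibxm ajy wtam vhc goqz osq
Final line count: 14

Answer: 14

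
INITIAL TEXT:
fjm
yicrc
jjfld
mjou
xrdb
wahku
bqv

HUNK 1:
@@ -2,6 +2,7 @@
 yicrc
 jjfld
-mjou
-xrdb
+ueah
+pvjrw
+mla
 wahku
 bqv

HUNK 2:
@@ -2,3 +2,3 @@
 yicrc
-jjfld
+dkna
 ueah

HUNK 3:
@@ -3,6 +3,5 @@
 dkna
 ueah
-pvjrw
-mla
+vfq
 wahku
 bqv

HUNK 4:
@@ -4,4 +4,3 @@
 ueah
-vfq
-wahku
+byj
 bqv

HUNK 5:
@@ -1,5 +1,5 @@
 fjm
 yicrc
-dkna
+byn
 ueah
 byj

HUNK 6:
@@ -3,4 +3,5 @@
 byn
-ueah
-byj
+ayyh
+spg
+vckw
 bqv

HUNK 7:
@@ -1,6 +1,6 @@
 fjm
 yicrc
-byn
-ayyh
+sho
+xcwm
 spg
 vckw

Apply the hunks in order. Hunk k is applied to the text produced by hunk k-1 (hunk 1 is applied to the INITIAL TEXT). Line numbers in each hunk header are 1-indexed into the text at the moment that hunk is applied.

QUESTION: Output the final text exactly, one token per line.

Answer: fjm
yicrc
sho
xcwm
spg
vckw
bqv

Derivation:
Hunk 1: at line 2 remove [mjou,xrdb] add [ueah,pvjrw,mla] -> 8 lines: fjm yicrc jjfld ueah pvjrw mla wahku bqv
Hunk 2: at line 2 remove [jjfld] add [dkna] -> 8 lines: fjm yicrc dkna ueah pvjrw mla wahku bqv
Hunk 3: at line 3 remove [pvjrw,mla] add [vfq] -> 7 lines: fjm yicrc dkna ueah vfq wahku bqv
Hunk 4: at line 4 remove [vfq,wahku] add [byj] -> 6 lines: fjm yicrc dkna ueah byj bqv
Hunk 5: at line 1 remove [dkna] add [byn] -> 6 lines: fjm yicrc byn ueah byj bqv
Hunk 6: at line 3 remove [ueah,byj] add [ayyh,spg,vckw] -> 7 lines: fjm yicrc byn ayyh spg vckw bqv
Hunk 7: at line 1 remove [byn,ayyh] add [sho,xcwm] -> 7 lines: fjm yicrc sho xcwm spg vckw bqv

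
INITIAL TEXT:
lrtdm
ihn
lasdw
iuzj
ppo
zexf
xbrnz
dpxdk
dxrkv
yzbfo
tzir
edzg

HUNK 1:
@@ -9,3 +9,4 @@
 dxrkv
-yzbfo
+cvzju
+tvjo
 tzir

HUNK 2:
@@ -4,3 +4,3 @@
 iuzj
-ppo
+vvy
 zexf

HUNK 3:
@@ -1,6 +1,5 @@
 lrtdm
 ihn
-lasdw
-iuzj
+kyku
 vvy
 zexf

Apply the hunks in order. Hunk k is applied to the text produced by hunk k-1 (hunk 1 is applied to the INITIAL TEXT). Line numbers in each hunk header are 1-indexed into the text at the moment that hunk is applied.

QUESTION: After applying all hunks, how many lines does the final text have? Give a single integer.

Hunk 1: at line 9 remove [yzbfo] add [cvzju,tvjo] -> 13 lines: lrtdm ihn lasdw iuzj ppo zexf xbrnz dpxdk dxrkv cvzju tvjo tzir edzg
Hunk 2: at line 4 remove [ppo] add [vvy] -> 13 lines: lrtdm ihn lasdw iuzj vvy zexf xbrnz dpxdk dxrkv cvzju tvjo tzir edzg
Hunk 3: at line 1 remove [lasdw,iuzj] add [kyku] -> 12 lines: lrtdm ihn kyku vvy zexf xbrnz dpxdk dxrkv cvzju tvjo tzir edzg
Final line count: 12

Answer: 12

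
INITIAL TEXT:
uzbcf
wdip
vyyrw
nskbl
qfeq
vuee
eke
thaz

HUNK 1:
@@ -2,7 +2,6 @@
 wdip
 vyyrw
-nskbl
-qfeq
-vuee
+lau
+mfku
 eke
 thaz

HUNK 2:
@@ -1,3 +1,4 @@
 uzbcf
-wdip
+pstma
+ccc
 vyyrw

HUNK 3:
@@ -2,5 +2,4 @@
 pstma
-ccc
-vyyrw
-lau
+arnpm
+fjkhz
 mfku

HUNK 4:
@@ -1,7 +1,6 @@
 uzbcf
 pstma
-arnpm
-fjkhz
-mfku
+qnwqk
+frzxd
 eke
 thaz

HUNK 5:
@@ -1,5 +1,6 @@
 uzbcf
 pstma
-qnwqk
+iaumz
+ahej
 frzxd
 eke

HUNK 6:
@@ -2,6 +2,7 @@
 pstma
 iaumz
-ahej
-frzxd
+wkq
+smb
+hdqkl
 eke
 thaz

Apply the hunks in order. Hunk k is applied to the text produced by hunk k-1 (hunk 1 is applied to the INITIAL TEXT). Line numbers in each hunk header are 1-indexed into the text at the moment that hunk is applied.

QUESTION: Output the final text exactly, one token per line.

Answer: uzbcf
pstma
iaumz
wkq
smb
hdqkl
eke
thaz

Derivation:
Hunk 1: at line 2 remove [nskbl,qfeq,vuee] add [lau,mfku] -> 7 lines: uzbcf wdip vyyrw lau mfku eke thaz
Hunk 2: at line 1 remove [wdip] add [pstma,ccc] -> 8 lines: uzbcf pstma ccc vyyrw lau mfku eke thaz
Hunk 3: at line 2 remove [ccc,vyyrw,lau] add [arnpm,fjkhz] -> 7 lines: uzbcf pstma arnpm fjkhz mfku eke thaz
Hunk 4: at line 1 remove [arnpm,fjkhz,mfku] add [qnwqk,frzxd] -> 6 lines: uzbcf pstma qnwqk frzxd eke thaz
Hunk 5: at line 1 remove [qnwqk] add [iaumz,ahej] -> 7 lines: uzbcf pstma iaumz ahej frzxd eke thaz
Hunk 6: at line 2 remove [ahej,frzxd] add [wkq,smb,hdqkl] -> 8 lines: uzbcf pstma iaumz wkq smb hdqkl eke thaz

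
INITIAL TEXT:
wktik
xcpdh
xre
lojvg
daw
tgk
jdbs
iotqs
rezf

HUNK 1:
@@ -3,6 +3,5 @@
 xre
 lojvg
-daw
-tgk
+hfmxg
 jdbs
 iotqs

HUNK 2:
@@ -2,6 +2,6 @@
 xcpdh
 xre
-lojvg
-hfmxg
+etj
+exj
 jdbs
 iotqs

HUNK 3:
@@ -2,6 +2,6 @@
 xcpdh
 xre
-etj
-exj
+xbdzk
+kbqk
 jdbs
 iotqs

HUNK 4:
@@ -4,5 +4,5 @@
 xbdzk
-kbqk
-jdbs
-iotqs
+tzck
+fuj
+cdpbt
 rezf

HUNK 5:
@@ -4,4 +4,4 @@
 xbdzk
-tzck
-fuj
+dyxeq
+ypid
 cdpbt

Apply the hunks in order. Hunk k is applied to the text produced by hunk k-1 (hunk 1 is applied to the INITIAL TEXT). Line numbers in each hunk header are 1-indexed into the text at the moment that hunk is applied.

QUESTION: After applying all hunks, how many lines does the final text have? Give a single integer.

Hunk 1: at line 3 remove [daw,tgk] add [hfmxg] -> 8 lines: wktik xcpdh xre lojvg hfmxg jdbs iotqs rezf
Hunk 2: at line 2 remove [lojvg,hfmxg] add [etj,exj] -> 8 lines: wktik xcpdh xre etj exj jdbs iotqs rezf
Hunk 3: at line 2 remove [etj,exj] add [xbdzk,kbqk] -> 8 lines: wktik xcpdh xre xbdzk kbqk jdbs iotqs rezf
Hunk 4: at line 4 remove [kbqk,jdbs,iotqs] add [tzck,fuj,cdpbt] -> 8 lines: wktik xcpdh xre xbdzk tzck fuj cdpbt rezf
Hunk 5: at line 4 remove [tzck,fuj] add [dyxeq,ypid] -> 8 lines: wktik xcpdh xre xbdzk dyxeq ypid cdpbt rezf
Final line count: 8

Answer: 8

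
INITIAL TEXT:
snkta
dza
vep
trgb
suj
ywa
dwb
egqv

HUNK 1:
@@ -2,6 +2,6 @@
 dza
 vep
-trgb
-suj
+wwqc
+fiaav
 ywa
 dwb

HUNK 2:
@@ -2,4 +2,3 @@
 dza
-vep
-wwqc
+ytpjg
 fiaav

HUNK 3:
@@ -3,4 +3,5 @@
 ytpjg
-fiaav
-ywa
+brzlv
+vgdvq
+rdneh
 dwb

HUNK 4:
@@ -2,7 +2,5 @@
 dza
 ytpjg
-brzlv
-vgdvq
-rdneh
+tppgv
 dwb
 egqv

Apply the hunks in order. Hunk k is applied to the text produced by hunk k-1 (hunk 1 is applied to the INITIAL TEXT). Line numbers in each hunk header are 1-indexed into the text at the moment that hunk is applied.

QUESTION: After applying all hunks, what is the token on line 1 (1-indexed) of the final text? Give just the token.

Hunk 1: at line 2 remove [trgb,suj] add [wwqc,fiaav] -> 8 lines: snkta dza vep wwqc fiaav ywa dwb egqv
Hunk 2: at line 2 remove [vep,wwqc] add [ytpjg] -> 7 lines: snkta dza ytpjg fiaav ywa dwb egqv
Hunk 3: at line 3 remove [fiaav,ywa] add [brzlv,vgdvq,rdneh] -> 8 lines: snkta dza ytpjg brzlv vgdvq rdneh dwb egqv
Hunk 4: at line 2 remove [brzlv,vgdvq,rdneh] add [tppgv] -> 6 lines: snkta dza ytpjg tppgv dwb egqv
Final line 1: snkta

Answer: snkta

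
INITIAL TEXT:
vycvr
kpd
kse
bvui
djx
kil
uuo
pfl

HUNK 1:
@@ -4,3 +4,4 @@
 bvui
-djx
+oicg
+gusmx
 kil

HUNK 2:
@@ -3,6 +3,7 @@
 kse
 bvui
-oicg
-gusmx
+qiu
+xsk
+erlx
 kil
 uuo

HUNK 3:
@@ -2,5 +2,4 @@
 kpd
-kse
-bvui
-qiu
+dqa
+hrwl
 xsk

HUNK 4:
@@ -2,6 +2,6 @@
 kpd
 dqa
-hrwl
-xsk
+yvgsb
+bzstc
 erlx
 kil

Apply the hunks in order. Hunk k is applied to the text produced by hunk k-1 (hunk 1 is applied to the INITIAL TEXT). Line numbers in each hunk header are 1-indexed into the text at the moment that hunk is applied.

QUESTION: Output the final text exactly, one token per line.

Answer: vycvr
kpd
dqa
yvgsb
bzstc
erlx
kil
uuo
pfl

Derivation:
Hunk 1: at line 4 remove [djx] add [oicg,gusmx] -> 9 lines: vycvr kpd kse bvui oicg gusmx kil uuo pfl
Hunk 2: at line 3 remove [oicg,gusmx] add [qiu,xsk,erlx] -> 10 lines: vycvr kpd kse bvui qiu xsk erlx kil uuo pfl
Hunk 3: at line 2 remove [kse,bvui,qiu] add [dqa,hrwl] -> 9 lines: vycvr kpd dqa hrwl xsk erlx kil uuo pfl
Hunk 4: at line 2 remove [hrwl,xsk] add [yvgsb,bzstc] -> 9 lines: vycvr kpd dqa yvgsb bzstc erlx kil uuo pfl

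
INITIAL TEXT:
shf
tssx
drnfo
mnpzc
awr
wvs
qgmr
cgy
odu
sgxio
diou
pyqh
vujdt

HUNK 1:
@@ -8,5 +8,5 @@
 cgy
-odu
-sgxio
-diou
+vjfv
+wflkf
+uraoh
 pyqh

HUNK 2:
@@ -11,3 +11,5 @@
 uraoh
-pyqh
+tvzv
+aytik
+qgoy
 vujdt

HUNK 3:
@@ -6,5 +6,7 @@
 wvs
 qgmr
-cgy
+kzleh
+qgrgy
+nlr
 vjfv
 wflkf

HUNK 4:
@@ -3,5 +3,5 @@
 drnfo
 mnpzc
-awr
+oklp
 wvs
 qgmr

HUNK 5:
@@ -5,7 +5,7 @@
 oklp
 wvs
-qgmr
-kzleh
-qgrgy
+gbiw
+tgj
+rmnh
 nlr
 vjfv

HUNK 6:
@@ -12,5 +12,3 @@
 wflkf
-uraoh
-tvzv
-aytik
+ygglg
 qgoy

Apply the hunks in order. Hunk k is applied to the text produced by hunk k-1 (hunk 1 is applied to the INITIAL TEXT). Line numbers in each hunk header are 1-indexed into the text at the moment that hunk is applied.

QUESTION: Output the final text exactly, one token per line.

Answer: shf
tssx
drnfo
mnpzc
oklp
wvs
gbiw
tgj
rmnh
nlr
vjfv
wflkf
ygglg
qgoy
vujdt

Derivation:
Hunk 1: at line 8 remove [odu,sgxio,diou] add [vjfv,wflkf,uraoh] -> 13 lines: shf tssx drnfo mnpzc awr wvs qgmr cgy vjfv wflkf uraoh pyqh vujdt
Hunk 2: at line 11 remove [pyqh] add [tvzv,aytik,qgoy] -> 15 lines: shf tssx drnfo mnpzc awr wvs qgmr cgy vjfv wflkf uraoh tvzv aytik qgoy vujdt
Hunk 3: at line 6 remove [cgy] add [kzleh,qgrgy,nlr] -> 17 lines: shf tssx drnfo mnpzc awr wvs qgmr kzleh qgrgy nlr vjfv wflkf uraoh tvzv aytik qgoy vujdt
Hunk 4: at line 3 remove [awr] add [oklp] -> 17 lines: shf tssx drnfo mnpzc oklp wvs qgmr kzleh qgrgy nlr vjfv wflkf uraoh tvzv aytik qgoy vujdt
Hunk 5: at line 5 remove [qgmr,kzleh,qgrgy] add [gbiw,tgj,rmnh] -> 17 lines: shf tssx drnfo mnpzc oklp wvs gbiw tgj rmnh nlr vjfv wflkf uraoh tvzv aytik qgoy vujdt
Hunk 6: at line 12 remove [uraoh,tvzv,aytik] add [ygglg] -> 15 lines: shf tssx drnfo mnpzc oklp wvs gbiw tgj rmnh nlr vjfv wflkf ygglg qgoy vujdt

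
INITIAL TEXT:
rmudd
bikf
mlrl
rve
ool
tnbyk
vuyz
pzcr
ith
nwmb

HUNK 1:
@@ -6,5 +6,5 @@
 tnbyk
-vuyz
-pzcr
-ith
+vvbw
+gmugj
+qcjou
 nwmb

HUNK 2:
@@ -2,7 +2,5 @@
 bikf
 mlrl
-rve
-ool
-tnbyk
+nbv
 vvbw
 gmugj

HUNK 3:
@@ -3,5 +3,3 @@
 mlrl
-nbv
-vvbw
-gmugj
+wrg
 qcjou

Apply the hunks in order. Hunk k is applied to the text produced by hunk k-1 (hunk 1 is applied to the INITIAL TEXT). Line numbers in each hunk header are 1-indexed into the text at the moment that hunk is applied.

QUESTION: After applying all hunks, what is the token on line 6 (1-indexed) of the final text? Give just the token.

Hunk 1: at line 6 remove [vuyz,pzcr,ith] add [vvbw,gmugj,qcjou] -> 10 lines: rmudd bikf mlrl rve ool tnbyk vvbw gmugj qcjou nwmb
Hunk 2: at line 2 remove [rve,ool,tnbyk] add [nbv] -> 8 lines: rmudd bikf mlrl nbv vvbw gmugj qcjou nwmb
Hunk 3: at line 3 remove [nbv,vvbw,gmugj] add [wrg] -> 6 lines: rmudd bikf mlrl wrg qcjou nwmb
Final line 6: nwmb

Answer: nwmb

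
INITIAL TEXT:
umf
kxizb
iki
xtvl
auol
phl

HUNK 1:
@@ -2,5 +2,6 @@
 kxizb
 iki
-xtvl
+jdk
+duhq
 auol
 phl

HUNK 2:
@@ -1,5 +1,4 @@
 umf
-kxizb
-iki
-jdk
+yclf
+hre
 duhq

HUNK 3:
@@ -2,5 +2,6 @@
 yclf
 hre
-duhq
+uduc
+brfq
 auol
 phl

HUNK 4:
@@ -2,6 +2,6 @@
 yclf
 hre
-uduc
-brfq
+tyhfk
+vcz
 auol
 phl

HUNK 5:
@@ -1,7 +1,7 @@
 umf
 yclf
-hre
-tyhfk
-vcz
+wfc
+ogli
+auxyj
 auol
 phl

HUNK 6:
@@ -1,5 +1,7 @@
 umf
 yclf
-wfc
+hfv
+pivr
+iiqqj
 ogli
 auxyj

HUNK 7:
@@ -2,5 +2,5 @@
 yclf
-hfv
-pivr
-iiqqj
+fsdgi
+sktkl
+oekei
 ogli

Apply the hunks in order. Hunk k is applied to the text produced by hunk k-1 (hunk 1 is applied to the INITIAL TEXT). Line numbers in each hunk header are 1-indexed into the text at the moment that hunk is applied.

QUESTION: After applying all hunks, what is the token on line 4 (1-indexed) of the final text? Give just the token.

Hunk 1: at line 2 remove [xtvl] add [jdk,duhq] -> 7 lines: umf kxizb iki jdk duhq auol phl
Hunk 2: at line 1 remove [kxizb,iki,jdk] add [yclf,hre] -> 6 lines: umf yclf hre duhq auol phl
Hunk 3: at line 2 remove [duhq] add [uduc,brfq] -> 7 lines: umf yclf hre uduc brfq auol phl
Hunk 4: at line 2 remove [uduc,brfq] add [tyhfk,vcz] -> 7 lines: umf yclf hre tyhfk vcz auol phl
Hunk 5: at line 1 remove [hre,tyhfk,vcz] add [wfc,ogli,auxyj] -> 7 lines: umf yclf wfc ogli auxyj auol phl
Hunk 6: at line 1 remove [wfc] add [hfv,pivr,iiqqj] -> 9 lines: umf yclf hfv pivr iiqqj ogli auxyj auol phl
Hunk 7: at line 2 remove [hfv,pivr,iiqqj] add [fsdgi,sktkl,oekei] -> 9 lines: umf yclf fsdgi sktkl oekei ogli auxyj auol phl
Final line 4: sktkl

Answer: sktkl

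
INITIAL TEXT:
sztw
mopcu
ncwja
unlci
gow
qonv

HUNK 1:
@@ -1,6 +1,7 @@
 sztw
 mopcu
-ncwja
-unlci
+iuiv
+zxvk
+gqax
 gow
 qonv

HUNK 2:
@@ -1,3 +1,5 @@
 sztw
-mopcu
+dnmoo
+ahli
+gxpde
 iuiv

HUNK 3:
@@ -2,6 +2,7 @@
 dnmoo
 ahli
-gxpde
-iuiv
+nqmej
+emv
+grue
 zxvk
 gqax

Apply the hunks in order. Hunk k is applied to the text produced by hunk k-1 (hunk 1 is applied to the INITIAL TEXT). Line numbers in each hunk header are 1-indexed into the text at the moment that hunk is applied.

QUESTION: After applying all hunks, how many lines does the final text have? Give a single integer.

Hunk 1: at line 1 remove [ncwja,unlci] add [iuiv,zxvk,gqax] -> 7 lines: sztw mopcu iuiv zxvk gqax gow qonv
Hunk 2: at line 1 remove [mopcu] add [dnmoo,ahli,gxpde] -> 9 lines: sztw dnmoo ahli gxpde iuiv zxvk gqax gow qonv
Hunk 3: at line 2 remove [gxpde,iuiv] add [nqmej,emv,grue] -> 10 lines: sztw dnmoo ahli nqmej emv grue zxvk gqax gow qonv
Final line count: 10

Answer: 10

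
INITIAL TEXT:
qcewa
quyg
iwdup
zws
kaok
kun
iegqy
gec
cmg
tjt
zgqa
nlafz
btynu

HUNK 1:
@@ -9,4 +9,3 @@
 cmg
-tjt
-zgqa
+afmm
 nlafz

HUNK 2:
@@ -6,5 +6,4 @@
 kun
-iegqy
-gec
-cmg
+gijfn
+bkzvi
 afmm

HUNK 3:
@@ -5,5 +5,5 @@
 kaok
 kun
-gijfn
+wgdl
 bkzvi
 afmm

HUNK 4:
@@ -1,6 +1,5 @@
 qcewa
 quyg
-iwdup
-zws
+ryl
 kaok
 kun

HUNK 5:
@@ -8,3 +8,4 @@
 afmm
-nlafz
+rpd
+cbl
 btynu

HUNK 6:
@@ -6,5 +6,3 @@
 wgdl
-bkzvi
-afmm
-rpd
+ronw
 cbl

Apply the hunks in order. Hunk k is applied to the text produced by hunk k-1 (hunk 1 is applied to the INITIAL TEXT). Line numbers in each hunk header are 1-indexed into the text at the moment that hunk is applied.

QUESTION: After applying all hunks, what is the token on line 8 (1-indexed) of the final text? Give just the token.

Hunk 1: at line 9 remove [tjt,zgqa] add [afmm] -> 12 lines: qcewa quyg iwdup zws kaok kun iegqy gec cmg afmm nlafz btynu
Hunk 2: at line 6 remove [iegqy,gec,cmg] add [gijfn,bkzvi] -> 11 lines: qcewa quyg iwdup zws kaok kun gijfn bkzvi afmm nlafz btynu
Hunk 3: at line 5 remove [gijfn] add [wgdl] -> 11 lines: qcewa quyg iwdup zws kaok kun wgdl bkzvi afmm nlafz btynu
Hunk 4: at line 1 remove [iwdup,zws] add [ryl] -> 10 lines: qcewa quyg ryl kaok kun wgdl bkzvi afmm nlafz btynu
Hunk 5: at line 8 remove [nlafz] add [rpd,cbl] -> 11 lines: qcewa quyg ryl kaok kun wgdl bkzvi afmm rpd cbl btynu
Hunk 6: at line 6 remove [bkzvi,afmm,rpd] add [ronw] -> 9 lines: qcewa quyg ryl kaok kun wgdl ronw cbl btynu
Final line 8: cbl

Answer: cbl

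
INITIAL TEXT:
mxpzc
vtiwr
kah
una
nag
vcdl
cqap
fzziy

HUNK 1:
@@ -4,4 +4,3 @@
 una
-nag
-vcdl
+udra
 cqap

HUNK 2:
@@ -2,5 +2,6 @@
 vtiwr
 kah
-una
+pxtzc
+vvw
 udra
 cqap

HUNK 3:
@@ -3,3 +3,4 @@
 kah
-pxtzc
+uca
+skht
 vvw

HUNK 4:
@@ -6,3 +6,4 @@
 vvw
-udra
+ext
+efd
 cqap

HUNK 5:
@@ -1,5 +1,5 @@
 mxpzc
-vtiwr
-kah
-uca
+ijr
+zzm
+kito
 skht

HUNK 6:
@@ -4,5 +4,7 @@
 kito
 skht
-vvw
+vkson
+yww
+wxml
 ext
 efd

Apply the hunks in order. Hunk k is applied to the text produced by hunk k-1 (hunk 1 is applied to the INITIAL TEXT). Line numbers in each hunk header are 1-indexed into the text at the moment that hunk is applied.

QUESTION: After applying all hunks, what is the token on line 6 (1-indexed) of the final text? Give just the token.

Hunk 1: at line 4 remove [nag,vcdl] add [udra] -> 7 lines: mxpzc vtiwr kah una udra cqap fzziy
Hunk 2: at line 2 remove [una] add [pxtzc,vvw] -> 8 lines: mxpzc vtiwr kah pxtzc vvw udra cqap fzziy
Hunk 3: at line 3 remove [pxtzc] add [uca,skht] -> 9 lines: mxpzc vtiwr kah uca skht vvw udra cqap fzziy
Hunk 4: at line 6 remove [udra] add [ext,efd] -> 10 lines: mxpzc vtiwr kah uca skht vvw ext efd cqap fzziy
Hunk 5: at line 1 remove [vtiwr,kah,uca] add [ijr,zzm,kito] -> 10 lines: mxpzc ijr zzm kito skht vvw ext efd cqap fzziy
Hunk 6: at line 4 remove [vvw] add [vkson,yww,wxml] -> 12 lines: mxpzc ijr zzm kito skht vkson yww wxml ext efd cqap fzziy
Final line 6: vkson

Answer: vkson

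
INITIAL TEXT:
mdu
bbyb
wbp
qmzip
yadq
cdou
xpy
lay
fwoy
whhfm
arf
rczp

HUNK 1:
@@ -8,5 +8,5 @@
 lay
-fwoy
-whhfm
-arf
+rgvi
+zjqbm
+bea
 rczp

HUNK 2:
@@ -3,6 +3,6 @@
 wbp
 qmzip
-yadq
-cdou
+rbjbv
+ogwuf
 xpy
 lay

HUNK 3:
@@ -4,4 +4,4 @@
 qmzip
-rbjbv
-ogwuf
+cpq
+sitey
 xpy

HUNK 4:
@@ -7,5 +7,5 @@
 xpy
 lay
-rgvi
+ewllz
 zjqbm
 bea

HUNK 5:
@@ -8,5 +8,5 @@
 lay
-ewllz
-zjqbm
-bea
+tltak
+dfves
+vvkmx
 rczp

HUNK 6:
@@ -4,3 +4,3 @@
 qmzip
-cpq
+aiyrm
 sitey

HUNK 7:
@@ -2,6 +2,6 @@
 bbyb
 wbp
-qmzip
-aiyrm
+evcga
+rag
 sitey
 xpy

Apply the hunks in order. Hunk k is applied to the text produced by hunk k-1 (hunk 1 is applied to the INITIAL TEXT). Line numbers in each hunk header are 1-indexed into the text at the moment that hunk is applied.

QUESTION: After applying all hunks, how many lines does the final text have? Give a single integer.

Hunk 1: at line 8 remove [fwoy,whhfm,arf] add [rgvi,zjqbm,bea] -> 12 lines: mdu bbyb wbp qmzip yadq cdou xpy lay rgvi zjqbm bea rczp
Hunk 2: at line 3 remove [yadq,cdou] add [rbjbv,ogwuf] -> 12 lines: mdu bbyb wbp qmzip rbjbv ogwuf xpy lay rgvi zjqbm bea rczp
Hunk 3: at line 4 remove [rbjbv,ogwuf] add [cpq,sitey] -> 12 lines: mdu bbyb wbp qmzip cpq sitey xpy lay rgvi zjqbm bea rczp
Hunk 4: at line 7 remove [rgvi] add [ewllz] -> 12 lines: mdu bbyb wbp qmzip cpq sitey xpy lay ewllz zjqbm bea rczp
Hunk 5: at line 8 remove [ewllz,zjqbm,bea] add [tltak,dfves,vvkmx] -> 12 lines: mdu bbyb wbp qmzip cpq sitey xpy lay tltak dfves vvkmx rczp
Hunk 6: at line 4 remove [cpq] add [aiyrm] -> 12 lines: mdu bbyb wbp qmzip aiyrm sitey xpy lay tltak dfves vvkmx rczp
Hunk 7: at line 2 remove [qmzip,aiyrm] add [evcga,rag] -> 12 lines: mdu bbyb wbp evcga rag sitey xpy lay tltak dfves vvkmx rczp
Final line count: 12

Answer: 12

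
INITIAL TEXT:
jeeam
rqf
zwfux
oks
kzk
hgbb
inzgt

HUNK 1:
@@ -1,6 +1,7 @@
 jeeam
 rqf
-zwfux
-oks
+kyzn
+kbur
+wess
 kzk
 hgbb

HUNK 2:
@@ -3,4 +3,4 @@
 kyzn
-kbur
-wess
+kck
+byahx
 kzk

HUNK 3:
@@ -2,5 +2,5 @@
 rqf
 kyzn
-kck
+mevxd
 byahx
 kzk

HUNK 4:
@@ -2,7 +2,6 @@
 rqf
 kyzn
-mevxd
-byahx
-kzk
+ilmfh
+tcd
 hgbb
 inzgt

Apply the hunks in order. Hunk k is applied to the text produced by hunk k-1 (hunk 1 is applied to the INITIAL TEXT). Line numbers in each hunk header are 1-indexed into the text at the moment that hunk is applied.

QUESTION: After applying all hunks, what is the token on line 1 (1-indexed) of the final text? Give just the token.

Answer: jeeam

Derivation:
Hunk 1: at line 1 remove [zwfux,oks] add [kyzn,kbur,wess] -> 8 lines: jeeam rqf kyzn kbur wess kzk hgbb inzgt
Hunk 2: at line 3 remove [kbur,wess] add [kck,byahx] -> 8 lines: jeeam rqf kyzn kck byahx kzk hgbb inzgt
Hunk 3: at line 2 remove [kck] add [mevxd] -> 8 lines: jeeam rqf kyzn mevxd byahx kzk hgbb inzgt
Hunk 4: at line 2 remove [mevxd,byahx,kzk] add [ilmfh,tcd] -> 7 lines: jeeam rqf kyzn ilmfh tcd hgbb inzgt
Final line 1: jeeam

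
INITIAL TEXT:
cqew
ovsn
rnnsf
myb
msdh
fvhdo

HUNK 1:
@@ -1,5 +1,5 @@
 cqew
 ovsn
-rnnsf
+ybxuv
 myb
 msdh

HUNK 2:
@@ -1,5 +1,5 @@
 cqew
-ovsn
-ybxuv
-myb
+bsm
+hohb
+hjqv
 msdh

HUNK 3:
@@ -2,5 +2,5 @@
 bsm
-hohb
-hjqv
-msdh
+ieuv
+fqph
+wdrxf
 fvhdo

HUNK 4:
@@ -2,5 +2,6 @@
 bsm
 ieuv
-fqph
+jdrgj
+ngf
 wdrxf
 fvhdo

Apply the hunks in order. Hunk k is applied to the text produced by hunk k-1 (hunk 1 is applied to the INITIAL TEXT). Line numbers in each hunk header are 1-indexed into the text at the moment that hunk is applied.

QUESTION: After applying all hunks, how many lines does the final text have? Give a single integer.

Hunk 1: at line 1 remove [rnnsf] add [ybxuv] -> 6 lines: cqew ovsn ybxuv myb msdh fvhdo
Hunk 2: at line 1 remove [ovsn,ybxuv,myb] add [bsm,hohb,hjqv] -> 6 lines: cqew bsm hohb hjqv msdh fvhdo
Hunk 3: at line 2 remove [hohb,hjqv,msdh] add [ieuv,fqph,wdrxf] -> 6 lines: cqew bsm ieuv fqph wdrxf fvhdo
Hunk 4: at line 2 remove [fqph] add [jdrgj,ngf] -> 7 lines: cqew bsm ieuv jdrgj ngf wdrxf fvhdo
Final line count: 7

Answer: 7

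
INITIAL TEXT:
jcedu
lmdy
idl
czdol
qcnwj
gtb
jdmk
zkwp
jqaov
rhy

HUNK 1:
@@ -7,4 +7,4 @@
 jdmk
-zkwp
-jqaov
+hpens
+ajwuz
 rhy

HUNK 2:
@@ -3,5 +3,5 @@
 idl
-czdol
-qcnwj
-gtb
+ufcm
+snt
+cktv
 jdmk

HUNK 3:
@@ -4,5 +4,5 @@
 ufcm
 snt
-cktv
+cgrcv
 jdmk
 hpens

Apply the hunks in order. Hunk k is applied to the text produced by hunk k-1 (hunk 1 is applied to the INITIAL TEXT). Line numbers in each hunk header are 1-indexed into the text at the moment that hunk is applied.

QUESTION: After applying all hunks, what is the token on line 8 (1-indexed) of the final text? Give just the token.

Answer: hpens

Derivation:
Hunk 1: at line 7 remove [zkwp,jqaov] add [hpens,ajwuz] -> 10 lines: jcedu lmdy idl czdol qcnwj gtb jdmk hpens ajwuz rhy
Hunk 2: at line 3 remove [czdol,qcnwj,gtb] add [ufcm,snt,cktv] -> 10 lines: jcedu lmdy idl ufcm snt cktv jdmk hpens ajwuz rhy
Hunk 3: at line 4 remove [cktv] add [cgrcv] -> 10 lines: jcedu lmdy idl ufcm snt cgrcv jdmk hpens ajwuz rhy
Final line 8: hpens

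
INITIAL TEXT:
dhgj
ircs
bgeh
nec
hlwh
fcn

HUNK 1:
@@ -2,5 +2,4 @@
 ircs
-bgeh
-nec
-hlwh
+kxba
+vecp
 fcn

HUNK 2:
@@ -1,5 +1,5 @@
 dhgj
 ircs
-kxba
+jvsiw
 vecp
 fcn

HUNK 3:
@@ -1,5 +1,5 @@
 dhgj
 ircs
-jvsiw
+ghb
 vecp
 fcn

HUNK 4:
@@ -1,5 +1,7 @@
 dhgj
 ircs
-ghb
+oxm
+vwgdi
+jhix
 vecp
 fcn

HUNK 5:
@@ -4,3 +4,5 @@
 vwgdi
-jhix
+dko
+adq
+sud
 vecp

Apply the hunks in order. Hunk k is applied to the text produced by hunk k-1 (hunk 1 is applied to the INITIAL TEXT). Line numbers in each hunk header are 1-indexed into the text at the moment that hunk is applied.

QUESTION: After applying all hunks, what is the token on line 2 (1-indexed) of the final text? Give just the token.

Answer: ircs

Derivation:
Hunk 1: at line 2 remove [bgeh,nec,hlwh] add [kxba,vecp] -> 5 lines: dhgj ircs kxba vecp fcn
Hunk 2: at line 1 remove [kxba] add [jvsiw] -> 5 lines: dhgj ircs jvsiw vecp fcn
Hunk 3: at line 1 remove [jvsiw] add [ghb] -> 5 lines: dhgj ircs ghb vecp fcn
Hunk 4: at line 1 remove [ghb] add [oxm,vwgdi,jhix] -> 7 lines: dhgj ircs oxm vwgdi jhix vecp fcn
Hunk 5: at line 4 remove [jhix] add [dko,adq,sud] -> 9 lines: dhgj ircs oxm vwgdi dko adq sud vecp fcn
Final line 2: ircs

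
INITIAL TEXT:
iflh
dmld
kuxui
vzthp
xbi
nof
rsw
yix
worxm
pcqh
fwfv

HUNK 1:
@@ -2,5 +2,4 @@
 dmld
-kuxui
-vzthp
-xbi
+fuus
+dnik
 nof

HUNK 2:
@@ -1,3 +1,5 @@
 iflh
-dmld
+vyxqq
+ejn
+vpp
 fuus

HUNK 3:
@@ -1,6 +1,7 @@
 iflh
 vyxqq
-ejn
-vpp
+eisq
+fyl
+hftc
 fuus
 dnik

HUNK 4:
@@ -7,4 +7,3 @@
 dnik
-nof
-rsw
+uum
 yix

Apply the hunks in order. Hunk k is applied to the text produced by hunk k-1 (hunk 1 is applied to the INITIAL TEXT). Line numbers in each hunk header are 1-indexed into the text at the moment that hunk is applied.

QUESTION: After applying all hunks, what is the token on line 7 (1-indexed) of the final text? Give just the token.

Hunk 1: at line 2 remove [kuxui,vzthp,xbi] add [fuus,dnik] -> 10 lines: iflh dmld fuus dnik nof rsw yix worxm pcqh fwfv
Hunk 2: at line 1 remove [dmld] add [vyxqq,ejn,vpp] -> 12 lines: iflh vyxqq ejn vpp fuus dnik nof rsw yix worxm pcqh fwfv
Hunk 3: at line 1 remove [ejn,vpp] add [eisq,fyl,hftc] -> 13 lines: iflh vyxqq eisq fyl hftc fuus dnik nof rsw yix worxm pcqh fwfv
Hunk 4: at line 7 remove [nof,rsw] add [uum] -> 12 lines: iflh vyxqq eisq fyl hftc fuus dnik uum yix worxm pcqh fwfv
Final line 7: dnik

Answer: dnik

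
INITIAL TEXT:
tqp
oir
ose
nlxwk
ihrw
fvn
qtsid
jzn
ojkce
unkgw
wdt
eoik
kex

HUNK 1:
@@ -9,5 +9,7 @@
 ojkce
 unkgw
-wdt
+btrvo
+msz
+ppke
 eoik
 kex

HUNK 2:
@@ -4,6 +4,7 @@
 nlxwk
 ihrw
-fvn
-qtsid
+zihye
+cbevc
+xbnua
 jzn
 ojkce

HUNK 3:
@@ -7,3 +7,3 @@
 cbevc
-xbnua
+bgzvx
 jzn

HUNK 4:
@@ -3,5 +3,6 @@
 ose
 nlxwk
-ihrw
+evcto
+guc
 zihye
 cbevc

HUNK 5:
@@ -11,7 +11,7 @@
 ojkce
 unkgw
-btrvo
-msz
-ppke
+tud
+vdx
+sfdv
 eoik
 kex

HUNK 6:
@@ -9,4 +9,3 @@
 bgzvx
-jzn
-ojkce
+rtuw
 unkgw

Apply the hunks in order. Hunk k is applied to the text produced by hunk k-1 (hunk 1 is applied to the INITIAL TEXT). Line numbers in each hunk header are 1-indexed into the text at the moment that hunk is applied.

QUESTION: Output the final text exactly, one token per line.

Answer: tqp
oir
ose
nlxwk
evcto
guc
zihye
cbevc
bgzvx
rtuw
unkgw
tud
vdx
sfdv
eoik
kex

Derivation:
Hunk 1: at line 9 remove [wdt] add [btrvo,msz,ppke] -> 15 lines: tqp oir ose nlxwk ihrw fvn qtsid jzn ojkce unkgw btrvo msz ppke eoik kex
Hunk 2: at line 4 remove [fvn,qtsid] add [zihye,cbevc,xbnua] -> 16 lines: tqp oir ose nlxwk ihrw zihye cbevc xbnua jzn ojkce unkgw btrvo msz ppke eoik kex
Hunk 3: at line 7 remove [xbnua] add [bgzvx] -> 16 lines: tqp oir ose nlxwk ihrw zihye cbevc bgzvx jzn ojkce unkgw btrvo msz ppke eoik kex
Hunk 4: at line 3 remove [ihrw] add [evcto,guc] -> 17 lines: tqp oir ose nlxwk evcto guc zihye cbevc bgzvx jzn ojkce unkgw btrvo msz ppke eoik kex
Hunk 5: at line 11 remove [btrvo,msz,ppke] add [tud,vdx,sfdv] -> 17 lines: tqp oir ose nlxwk evcto guc zihye cbevc bgzvx jzn ojkce unkgw tud vdx sfdv eoik kex
Hunk 6: at line 9 remove [jzn,ojkce] add [rtuw] -> 16 lines: tqp oir ose nlxwk evcto guc zihye cbevc bgzvx rtuw unkgw tud vdx sfdv eoik kex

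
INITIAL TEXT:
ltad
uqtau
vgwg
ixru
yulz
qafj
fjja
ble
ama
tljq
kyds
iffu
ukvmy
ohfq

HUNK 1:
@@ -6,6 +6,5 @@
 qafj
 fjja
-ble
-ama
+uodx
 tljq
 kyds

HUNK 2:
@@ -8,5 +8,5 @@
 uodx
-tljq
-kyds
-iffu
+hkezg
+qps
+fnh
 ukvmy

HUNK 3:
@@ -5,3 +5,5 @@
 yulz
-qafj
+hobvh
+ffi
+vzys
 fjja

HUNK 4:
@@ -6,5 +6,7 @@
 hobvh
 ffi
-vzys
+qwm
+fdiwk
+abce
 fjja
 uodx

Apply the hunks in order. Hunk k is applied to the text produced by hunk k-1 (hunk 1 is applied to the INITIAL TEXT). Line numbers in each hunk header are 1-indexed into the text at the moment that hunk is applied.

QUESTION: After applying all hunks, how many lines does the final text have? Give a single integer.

Hunk 1: at line 6 remove [ble,ama] add [uodx] -> 13 lines: ltad uqtau vgwg ixru yulz qafj fjja uodx tljq kyds iffu ukvmy ohfq
Hunk 2: at line 8 remove [tljq,kyds,iffu] add [hkezg,qps,fnh] -> 13 lines: ltad uqtau vgwg ixru yulz qafj fjja uodx hkezg qps fnh ukvmy ohfq
Hunk 3: at line 5 remove [qafj] add [hobvh,ffi,vzys] -> 15 lines: ltad uqtau vgwg ixru yulz hobvh ffi vzys fjja uodx hkezg qps fnh ukvmy ohfq
Hunk 4: at line 6 remove [vzys] add [qwm,fdiwk,abce] -> 17 lines: ltad uqtau vgwg ixru yulz hobvh ffi qwm fdiwk abce fjja uodx hkezg qps fnh ukvmy ohfq
Final line count: 17

Answer: 17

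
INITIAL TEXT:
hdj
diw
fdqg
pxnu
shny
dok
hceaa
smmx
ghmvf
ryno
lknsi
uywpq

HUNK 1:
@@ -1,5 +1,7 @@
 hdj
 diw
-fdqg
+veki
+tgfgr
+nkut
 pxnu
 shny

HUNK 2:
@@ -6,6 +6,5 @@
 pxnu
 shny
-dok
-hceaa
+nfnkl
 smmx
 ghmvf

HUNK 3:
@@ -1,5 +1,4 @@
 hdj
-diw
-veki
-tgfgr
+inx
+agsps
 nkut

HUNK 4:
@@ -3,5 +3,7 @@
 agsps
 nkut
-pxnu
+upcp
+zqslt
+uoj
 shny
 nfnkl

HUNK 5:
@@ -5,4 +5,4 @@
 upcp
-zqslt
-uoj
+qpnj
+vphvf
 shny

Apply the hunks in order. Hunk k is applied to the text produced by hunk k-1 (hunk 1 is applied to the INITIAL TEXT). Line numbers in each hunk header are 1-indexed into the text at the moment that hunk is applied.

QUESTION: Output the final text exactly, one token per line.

Answer: hdj
inx
agsps
nkut
upcp
qpnj
vphvf
shny
nfnkl
smmx
ghmvf
ryno
lknsi
uywpq

Derivation:
Hunk 1: at line 1 remove [fdqg] add [veki,tgfgr,nkut] -> 14 lines: hdj diw veki tgfgr nkut pxnu shny dok hceaa smmx ghmvf ryno lknsi uywpq
Hunk 2: at line 6 remove [dok,hceaa] add [nfnkl] -> 13 lines: hdj diw veki tgfgr nkut pxnu shny nfnkl smmx ghmvf ryno lknsi uywpq
Hunk 3: at line 1 remove [diw,veki,tgfgr] add [inx,agsps] -> 12 lines: hdj inx agsps nkut pxnu shny nfnkl smmx ghmvf ryno lknsi uywpq
Hunk 4: at line 3 remove [pxnu] add [upcp,zqslt,uoj] -> 14 lines: hdj inx agsps nkut upcp zqslt uoj shny nfnkl smmx ghmvf ryno lknsi uywpq
Hunk 5: at line 5 remove [zqslt,uoj] add [qpnj,vphvf] -> 14 lines: hdj inx agsps nkut upcp qpnj vphvf shny nfnkl smmx ghmvf ryno lknsi uywpq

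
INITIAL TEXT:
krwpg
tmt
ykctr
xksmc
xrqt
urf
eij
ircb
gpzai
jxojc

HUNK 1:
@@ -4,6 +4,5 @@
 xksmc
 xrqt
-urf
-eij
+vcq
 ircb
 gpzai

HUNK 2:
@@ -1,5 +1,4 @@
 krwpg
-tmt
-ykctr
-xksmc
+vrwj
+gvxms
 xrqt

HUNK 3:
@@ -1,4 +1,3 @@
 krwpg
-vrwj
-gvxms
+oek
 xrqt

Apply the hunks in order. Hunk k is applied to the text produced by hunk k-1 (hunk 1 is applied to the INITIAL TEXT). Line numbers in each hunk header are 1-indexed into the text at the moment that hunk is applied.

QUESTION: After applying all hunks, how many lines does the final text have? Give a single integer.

Hunk 1: at line 4 remove [urf,eij] add [vcq] -> 9 lines: krwpg tmt ykctr xksmc xrqt vcq ircb gpzai jxojc
Hunk 2: at line 1 remove [tmt,ykctr,xksmc] add [vrwj,gvxms] -> 8 lines: krwpg vrwj gvxms xrqt vcq ircb gpzai jxojc
Hunk 3: at line 1 remove [vrwj,gvxms] add [oek] -> 7 lines: krwpg oek xrqt vcq ircb gpzai jxojc
Final line count: 7

Answer: 7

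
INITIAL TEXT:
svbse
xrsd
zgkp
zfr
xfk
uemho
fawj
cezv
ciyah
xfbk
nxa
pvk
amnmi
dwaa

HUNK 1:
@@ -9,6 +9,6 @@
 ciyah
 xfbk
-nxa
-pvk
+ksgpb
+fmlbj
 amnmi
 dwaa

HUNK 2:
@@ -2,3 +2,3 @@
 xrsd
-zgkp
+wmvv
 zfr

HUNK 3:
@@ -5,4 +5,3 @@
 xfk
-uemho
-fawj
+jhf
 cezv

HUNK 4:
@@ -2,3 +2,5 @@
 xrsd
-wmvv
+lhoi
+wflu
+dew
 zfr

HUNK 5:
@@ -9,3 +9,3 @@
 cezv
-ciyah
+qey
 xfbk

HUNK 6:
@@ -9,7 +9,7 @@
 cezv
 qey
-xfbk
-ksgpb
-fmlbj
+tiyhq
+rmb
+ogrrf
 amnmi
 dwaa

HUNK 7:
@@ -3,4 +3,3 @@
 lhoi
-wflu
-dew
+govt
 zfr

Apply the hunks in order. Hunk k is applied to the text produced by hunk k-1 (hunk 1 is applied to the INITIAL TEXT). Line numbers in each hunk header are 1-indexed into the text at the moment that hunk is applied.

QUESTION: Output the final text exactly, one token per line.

Hunk 1: at line 9 remove [nxa,pvk] add [ksgpb,fmlbj] -> 14 lines: svbse xrsd zgkp zfr xfk uemho fawj cezv ciyah xfbk ksgpb fmlbj amnmi dwaa
Hunk 2: at line 2 remove [zgkp] add [wmvv] -> 14 lines: svbse xrsd wmvv zfr xfk uemho fawj cezv ciyah xfbk ksgpb fmlbj amnmi dwaa
Hunk 3: at line 5 remove [uemho,fawj] add [jhf] -> 13 lines: svbse xrsd wmvv zfr xfk jhf cezv ciyah xfbk ksgpb fmlbj amnmi dwaa
Hunk 4: at line 2 remove [wmvv] add [lhoi,wflu,dew] -> 15 lines: svbse xrsd lhoi wflu dew zfr xfk jhf cezv ciyah xfbk ksgpb fmlbj amnmi dwaa
Hunk 5: at line 9 remove [ciyah] add [qey] -> 15 lines: svbse xrsd lhoi wflu dew zfr xfk jhf cezv qey xfbk ksgpb fmlbj amnmi dwaa
Hunk 6: at line 9 remove [xfbk,ksgpb,fmlbj] add [tiyhq,rmb,ogrrf] -> 15 lines: svbse xrsd lhoi wflu dew zfr xfk jhf cezv qey tiyhq rmb ogrrf amnmi dwaa
Hunk 7: at line 3 remove [wflu,dew] add [govt] -> 14 lines: svbse xrsd lhoi govt zfr xfk jhf cezv qey tiyhq rmb ogrrf amnmi dwaa

Answer: svbse
xrsd
lhoi
govt
zfr
xfk
jhf
cezv
qey
tiyhq
rmb
ogrrf
amnmi
dwaa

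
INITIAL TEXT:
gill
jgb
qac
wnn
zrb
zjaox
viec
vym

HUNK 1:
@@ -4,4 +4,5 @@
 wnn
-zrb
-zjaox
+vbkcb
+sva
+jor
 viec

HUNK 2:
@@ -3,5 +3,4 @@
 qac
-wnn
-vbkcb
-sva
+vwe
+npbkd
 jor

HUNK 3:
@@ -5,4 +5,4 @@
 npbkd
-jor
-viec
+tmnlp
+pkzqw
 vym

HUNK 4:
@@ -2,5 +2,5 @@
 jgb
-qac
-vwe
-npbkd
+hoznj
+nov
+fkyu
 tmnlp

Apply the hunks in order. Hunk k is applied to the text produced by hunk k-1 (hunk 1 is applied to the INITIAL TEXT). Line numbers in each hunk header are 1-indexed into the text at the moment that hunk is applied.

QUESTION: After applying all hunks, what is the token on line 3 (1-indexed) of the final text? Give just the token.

Answer: hoznj

Derivation:
Hunk 1: at line 4 remove [zrb,zjaox] add [vbkcb,sva,jor] -> 9 lines: gill jgb qac wnn vbkcb sva jor viec vym
Hunk 2: at line 3 remove [wnn,vbkcb,sva] add [vwe,npbkd] -> 8 lines: gill jgb qac vwe npbkd jor viec vym
Hunk 3: at line 5 remove [jor,viec] add [tmnlp,pkzqw] -> 8 lines: gill jgb qac vwe npbkd tmnlp pkzqw vym
Hunk 4: at line 2 remove [qac,vwe,npbkd] add [hoznj,nov,fkyu] -> 8 lines: gill jgb hoznj nov fkyu tmnlp pkzqw vym
Final line 3: hoznj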